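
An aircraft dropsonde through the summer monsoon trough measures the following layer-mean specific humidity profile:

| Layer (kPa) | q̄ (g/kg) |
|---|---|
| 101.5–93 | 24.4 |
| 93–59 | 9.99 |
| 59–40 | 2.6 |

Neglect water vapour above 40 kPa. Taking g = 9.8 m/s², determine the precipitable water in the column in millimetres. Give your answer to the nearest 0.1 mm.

Precipitable water is the column-integrated vapour mass per unit area: PW = (1/g) Σ q̄ Δp, with q in kg/kg and Δp in Pa (1 kg/m² of water = 1 mm).
Layer 101.5–93 kPa: Δp = 85 hPa = 8500 Pa, q̄ = 0.0244 kg/kg → 0.0244 × 8500 / 9.8 = 21.16 mm
Layer 93–59 kPa: Δp = 340 hPa = 34000 Pa, q̄ = 0.00999 kg/kg → 0.00999 × 34000 / 9.8 = 34.66 mm
Layer 59–40 kPa: Δp = 190 hPa = 19000 Pa, q̄ = 0.0026 kg/kg → 0.0026 × 19000 / 9.8 = 5.04 mm
PW = 21.16 + 34.66 + 5.04 = 60.86 ≈ 60.9 mm.

PW ≈ 60.9 mm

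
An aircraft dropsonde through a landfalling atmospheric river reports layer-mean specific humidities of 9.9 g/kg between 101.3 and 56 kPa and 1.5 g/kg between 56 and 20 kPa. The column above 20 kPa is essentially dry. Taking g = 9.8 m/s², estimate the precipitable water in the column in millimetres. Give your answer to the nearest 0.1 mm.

Precipitable water is the column-integrated vapour mass per unit area: PW = (1/g) Σ q̄ Δp, with q in kg/kg and Δp in Pa (1 kg/m² of water = 1 mm).
Layer 101.3–56 kPa: Δp = 453 hPa = 45300 Pa, q̄ = 0.0099 kg/kg → 0.0099 × 45300 / 9.8 = 45.76 mm
Layer 56–20 kPa: Δp = 360 hPa = 36000 Pa, q̄ = 0.0015 kg/kg → 0.0015 × 36000 / 9.8 = 5.51 mm
PW = 45.76 + 5.51 = 51.27 ≈ 51.3 mm.

PW ≈ 51.3 mm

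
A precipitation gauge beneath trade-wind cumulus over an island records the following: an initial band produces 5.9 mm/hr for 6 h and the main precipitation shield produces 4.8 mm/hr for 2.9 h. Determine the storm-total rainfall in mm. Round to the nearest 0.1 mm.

total ≈ 49.3 mm

Total = Σ Rᵢ Δtᵢ = 5.9 × 6 + 4.8 × 2.9
      = 35.4 + 13.92 = 49.3 mm.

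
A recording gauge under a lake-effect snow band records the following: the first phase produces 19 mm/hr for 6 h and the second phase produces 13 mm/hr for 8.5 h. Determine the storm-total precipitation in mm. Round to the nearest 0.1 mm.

Total = Σ Rᵢ Δtᵢ = 19 × 6 + 13 × 8.5
      = 114 + 110.5 = 224.5 mm.

total ≈ 224.5 mm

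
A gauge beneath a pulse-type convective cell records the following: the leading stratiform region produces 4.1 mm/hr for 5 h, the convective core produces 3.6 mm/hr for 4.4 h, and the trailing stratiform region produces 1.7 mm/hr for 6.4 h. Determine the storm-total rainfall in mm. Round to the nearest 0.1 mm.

Total = Σ Rᵢ Δtᵢ = 4.1 × 5 + 3.6 × 4.4 + 1.7 × 6.4
      = 20.5 + 15.84 + 10.88 = 47.2 mm.

total ≈ 47.2 mm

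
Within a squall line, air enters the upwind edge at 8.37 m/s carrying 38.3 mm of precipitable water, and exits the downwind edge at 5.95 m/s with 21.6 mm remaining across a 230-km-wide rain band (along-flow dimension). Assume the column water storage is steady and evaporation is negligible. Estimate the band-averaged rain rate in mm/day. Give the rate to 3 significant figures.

R ≈ 72.1 mm/day

Column moisture flux per unit crosswind length is F = V × PW.
Inflow: F_in = 8.37 × 38.3 = 320.571 mm·m/s
Outflow: F_out = 5.95 × 21.6 = 128.52 mm·m/s
Steady-state rate R = (F_in − F_out)/L = (320.571 − 128.52) / 230000 m = 8.350e-04 mm/s.
R = 8.350e-04 × 3600 × 24 = 72.1 mm/day.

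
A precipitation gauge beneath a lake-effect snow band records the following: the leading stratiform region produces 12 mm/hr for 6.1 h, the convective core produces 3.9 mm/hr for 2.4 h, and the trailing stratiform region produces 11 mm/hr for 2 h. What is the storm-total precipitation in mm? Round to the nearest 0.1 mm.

total ≈ 104.6 mm

Total = Σ Rᵢ Δtᵢ = 12 × 6.1 + 3.9 × 2.4 + 11 × 2
      = 73.2 + 9.36 + 22 = 104.6 mm.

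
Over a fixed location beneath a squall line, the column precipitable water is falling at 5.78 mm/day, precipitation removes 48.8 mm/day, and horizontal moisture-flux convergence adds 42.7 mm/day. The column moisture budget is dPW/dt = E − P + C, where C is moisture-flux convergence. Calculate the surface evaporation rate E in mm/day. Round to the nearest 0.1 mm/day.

dPW/dt = -5.78 mm/day.
E = dPW/dt + P − C = (-5.78) + 48.8 − (42.7) = 0.3 mm/day.

E ≈ 0.3 mm/day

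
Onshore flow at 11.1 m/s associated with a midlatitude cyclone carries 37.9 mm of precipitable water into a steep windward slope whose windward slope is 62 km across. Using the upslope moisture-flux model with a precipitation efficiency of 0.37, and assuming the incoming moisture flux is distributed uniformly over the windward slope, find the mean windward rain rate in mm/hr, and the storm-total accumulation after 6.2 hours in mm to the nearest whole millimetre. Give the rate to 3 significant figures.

Incoming column moisture flux per unit ridge length: F = V × PW = 11.1 × 37.9 = 420.69 mm·m/s.
Spread over the 62 km slope with efficiency ε = 0.37: R = ε·F/W = 0.37 × 420.69 / 62000 m = 2.511e-03 mm/s.
R = 2.511e-03 × 3600 = 9.04 mm/hr.
Over 6.2 h: total = 9.04 × 6.2 = 56.048 ≈ 56 mm.

R ≈ 9.04 mm/hr; total ≈ 56 mm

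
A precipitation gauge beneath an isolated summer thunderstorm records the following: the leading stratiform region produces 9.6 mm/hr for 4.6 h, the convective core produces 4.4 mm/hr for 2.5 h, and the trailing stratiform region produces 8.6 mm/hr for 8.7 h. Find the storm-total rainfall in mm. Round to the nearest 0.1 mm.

total ≈ 130.0 mm

Total = Σ Rᵢ Δtᵢ = 9.6 × 4.6 + 4.4 × 2.5 + 8.6 × 8.7
      = 44.16 + 11 + 74.82 = 130.0 mm.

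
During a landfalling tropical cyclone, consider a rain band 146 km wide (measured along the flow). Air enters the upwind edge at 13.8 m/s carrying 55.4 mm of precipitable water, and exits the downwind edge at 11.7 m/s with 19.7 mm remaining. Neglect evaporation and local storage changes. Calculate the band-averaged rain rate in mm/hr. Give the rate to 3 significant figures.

R ≈ 13.2 mm/hr

Column moisture flux per unit crosswind length is F = V × PW.
Inflow: F_in = 13.8 × 55.4 = 764.52 mm·m/s
Outflow: F_out = 11.7 × 19.7 = 230.49 mm·m/s
Steady-state rate R = (F_in − F_out)/L = (764.52 − 230.49) / 146000 m = 3.658e-03 mm/s.
R = 3.658e-03 × 3600 = 13.2 mm/hr.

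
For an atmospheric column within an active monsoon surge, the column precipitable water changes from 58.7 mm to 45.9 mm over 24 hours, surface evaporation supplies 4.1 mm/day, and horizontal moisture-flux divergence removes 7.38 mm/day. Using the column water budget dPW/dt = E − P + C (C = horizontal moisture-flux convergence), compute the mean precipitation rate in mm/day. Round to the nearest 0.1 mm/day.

dPW/dt = (45.9 − 58.7) mm / (24/24 day) = -12.800 mm/day.
P = E + C − dPW/dt = 4.1 + (-7.38) − (-12.800) = 9.5 mm/day.

P ≈ 9.5 mm/day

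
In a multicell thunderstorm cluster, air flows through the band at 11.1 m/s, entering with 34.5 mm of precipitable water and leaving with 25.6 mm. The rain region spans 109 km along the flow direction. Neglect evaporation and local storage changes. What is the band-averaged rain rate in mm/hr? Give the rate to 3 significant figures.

Column moisture flux per unit crosswind length is F = V × PW.
Inflow: F_in = 11.1 × 34.5 = 382.95 mm·m/s
Outflow: F_out = 11.1 × 25.6 = 284.16 mm·m/s
Steady-state rate R = (F_in − F_out)/L = (382.95 − 284.16) / 109000 m = 9.063e-04 mm/s.
R = 9.063e-04 × 3600 = 3.26 mm/hr.

R ≈ 3.26 mm/hr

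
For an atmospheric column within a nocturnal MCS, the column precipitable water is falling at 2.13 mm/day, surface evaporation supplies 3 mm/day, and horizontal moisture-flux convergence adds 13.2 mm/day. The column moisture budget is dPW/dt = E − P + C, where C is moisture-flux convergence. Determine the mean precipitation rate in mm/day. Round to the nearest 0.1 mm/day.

dPW/dt = -2.13 mm/day.
P = E + C − dPW/dt = 3 + (13.2) − (-2.13) = 18.3 mm/day.

P ≈ 18.3 mm/day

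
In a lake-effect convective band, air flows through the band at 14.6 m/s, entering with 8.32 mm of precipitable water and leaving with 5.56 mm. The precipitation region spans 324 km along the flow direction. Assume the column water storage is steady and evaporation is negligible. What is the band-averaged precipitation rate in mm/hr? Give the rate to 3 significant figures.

Column moisture flux per unit crosswind length is F = V × PW.
Inflow: F_in = 14.6 × 8.32 = 121.472 mm·m/s
Outflow: F_out = 14.6 × 5.56 = 81.176 mm·m/s
Steady-state rate R = (F_in − F_out)/L = (121.472 − 81.176) / 324000 m = 1.244e-04 mm/s.
R = 1.244e-04 × 3600 = 0.448 mm/hr.

R ≈ 0.448 mm/hr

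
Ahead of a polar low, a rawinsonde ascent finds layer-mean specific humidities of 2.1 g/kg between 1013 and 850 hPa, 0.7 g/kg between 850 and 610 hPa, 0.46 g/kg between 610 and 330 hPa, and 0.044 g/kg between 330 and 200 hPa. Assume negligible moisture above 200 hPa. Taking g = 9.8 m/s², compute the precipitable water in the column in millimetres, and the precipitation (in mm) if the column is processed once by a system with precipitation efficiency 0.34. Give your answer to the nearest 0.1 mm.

PW ≈ 6.6 mm; precipitation ≈ 2.2 mm

Precipitable water is the column-integrated vapour mass per unit area: PW = (1/g) Σ q̄ Δp, with q in kg/kg and Δp in Pa (1 kg/m² of water = 1 mm).
Layer 1013–850 hPa: Δp = 163 hPa = 16300 Pa, q̄ = 0.0021 kg/kg → 0.0021 × 16300 / 9.8 = 3.49 mm
Layer 850–610 hPa: Δp = 240 hPa = 24000 Pa, q̄ = 0.0007 kg/kg → 0.0007 × 24000 / 9.8 = 1.71 mm
Layer 610–330 hPa: Δp = 280 hPa = 28000 Pa, q̄ = 0.00046 kg/kg → 0.00046 × 28000 / 9.8 = 1.31 mm
Layer 330–200 hPa: Δp = 130 hPa = 13000 Pa, q̄ = 4.4e-05 kg/kg → 4.4e-05 × 13000 / 9.8 = 0.06 mm
PW = 3.49 + 1.71 + 1.31 + 0.06 = 6.57 ≈ 6.6 mm.
Precipitation = ε × PW = 0.34 × 6.6 = 2.2 mm.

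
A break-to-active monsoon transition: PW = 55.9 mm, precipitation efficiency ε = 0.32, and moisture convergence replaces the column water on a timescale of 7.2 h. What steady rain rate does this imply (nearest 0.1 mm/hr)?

Each overturning extracts ε × PW = 0.32 × 55.9 = 17.888 mm.
Rate = ε·PW / τ = 17.888 / 7.2 h = 2.5 mm/hr.

R ≈ 2.5 mm/hr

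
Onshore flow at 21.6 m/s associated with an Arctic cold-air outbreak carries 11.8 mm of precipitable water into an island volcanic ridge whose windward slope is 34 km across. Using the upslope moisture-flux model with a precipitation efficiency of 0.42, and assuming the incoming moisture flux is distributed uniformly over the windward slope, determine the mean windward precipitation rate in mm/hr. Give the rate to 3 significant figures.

Incoming column moisture flux per unit ridge length: F = V × PW = 21.6 × 11.8 = 254.88 mm·m/s.
Spread over the 34 km slope with efficiency ε = 0.42: R = ε·F/W = 0.42 × 254.88 / 34000 m = 3.149e-03 mm/s.
R = 3.149e-03 × 3600 = 11.3 mm/hr.

R ≈ 11.3 mm/hr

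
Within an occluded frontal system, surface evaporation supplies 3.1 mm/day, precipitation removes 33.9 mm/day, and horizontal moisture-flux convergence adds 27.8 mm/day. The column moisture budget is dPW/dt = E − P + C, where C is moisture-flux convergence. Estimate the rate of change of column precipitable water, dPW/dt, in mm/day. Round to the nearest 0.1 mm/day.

dPW/dt ≈ -3.0 mm/day

dPW/dt = E − P + C = 3.1 − 33.9 + (27.8) = -3.0 mm/day.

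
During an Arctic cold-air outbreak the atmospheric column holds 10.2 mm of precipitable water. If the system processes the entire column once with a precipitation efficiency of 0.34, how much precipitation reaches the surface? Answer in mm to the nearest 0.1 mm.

precipitation ≈ 3.5 mm

Precipitation = ε × PW = 0.34 × 10.2 = 3.5 mm.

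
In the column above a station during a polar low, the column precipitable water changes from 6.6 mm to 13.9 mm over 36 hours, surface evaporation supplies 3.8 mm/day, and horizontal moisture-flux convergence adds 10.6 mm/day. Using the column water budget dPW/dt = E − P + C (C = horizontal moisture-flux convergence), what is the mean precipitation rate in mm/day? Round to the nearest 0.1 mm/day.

P ≈ 9.5 mm/day

dPW/dt = (13.9 − 6.6) mm / (36/24 day) = +4.867 mm/day.
P = E + C − dPW/dt = 3.8 + (10.6) − (+4.867) = 9.5 mm/day.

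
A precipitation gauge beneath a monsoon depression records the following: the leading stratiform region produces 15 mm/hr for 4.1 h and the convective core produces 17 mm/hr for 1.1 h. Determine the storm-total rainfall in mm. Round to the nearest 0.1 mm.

Total = Σ Rᵢ Δtᵢ = 15 × 4.1 + 17 × 1.1
      = 61.5 + 18.7 = 80.2 mm.

total ≈ 80.2 mm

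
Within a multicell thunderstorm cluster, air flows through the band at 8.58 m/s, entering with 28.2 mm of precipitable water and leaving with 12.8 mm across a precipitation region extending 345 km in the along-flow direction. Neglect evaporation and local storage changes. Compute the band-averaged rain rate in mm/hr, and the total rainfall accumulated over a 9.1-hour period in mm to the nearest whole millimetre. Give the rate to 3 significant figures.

Column moisture flux per unit crosswind length is F = V × PW.
Inflow: F_in = 8.58 × 28.2 = 241.956 mm·m/s
Outflow: F_out = 8.58 × 12.8 = 109.824 mm·m/s
Steady-state rate R = (F_in − F_out)/L = (241.956 − 109.824) / 345000 m = 3.830e-04 mm/s.
R = 3.830e-04 × 3600 = 1.38 mm/hr.
Over 9.1 h: total = 1.38 × 9.1 = 12.558 ≈ 13 mm.

R ≈ 1.38 mm/hr; total ≈ 13 mm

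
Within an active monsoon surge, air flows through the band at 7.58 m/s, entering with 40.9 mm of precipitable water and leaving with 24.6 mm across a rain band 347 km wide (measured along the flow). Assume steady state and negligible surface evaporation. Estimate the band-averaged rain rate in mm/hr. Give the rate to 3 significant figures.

Column moisture flux per unit crosswind length is F = V × PW.
Inflow: F_in = 7.58 × 40.9 = 310.022 mm·m/s
Outflow: F_out = 7.58 × 24.6 = 186.468 mm·m/s
Steady-state rate R = (F_in − F_out)/L = (310.022 − 186.468) / 347000 m = 3.561e-04 mm/s.
R = 3.561e-04 × 3600 = 1.28 mm/hr.

R ≈ 1.28 mm/hr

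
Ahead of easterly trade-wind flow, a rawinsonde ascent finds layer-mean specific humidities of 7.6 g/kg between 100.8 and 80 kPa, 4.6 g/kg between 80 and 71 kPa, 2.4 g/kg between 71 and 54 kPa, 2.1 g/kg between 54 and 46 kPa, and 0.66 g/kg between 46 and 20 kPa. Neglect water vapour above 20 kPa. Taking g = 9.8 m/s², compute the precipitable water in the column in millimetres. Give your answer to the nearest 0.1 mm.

Precipitable water is the column-integrated vapour mass per unit area: PW = (1/g) Σ q̄ Δp, with q in kg/kg and Δp in Pa (1 kg/m² of water = 1 mm).
Layer 100.8–80 kPa: Δp = 208 hPa = 20800 Pa, q̄ = 0.0076 kg/kg → 0.0076 × 20800 / 9.8 = 16.13 mm
Layer 80–71 kPa: Δp = 90 hPa = 9000 Pa, q̄ = 0.0046 kg/kg → 0.0046 × 9000 / 9.8 = 4.22 mm
Layer 71–54 kPa: Δp = 170 hPa = 17000 Pa, q̄ = 0.0024 kg/kg → 0.0024 × 17000 / 9.8 = 4.16 mm
Layer 54–46 kPa: Δp = 80 hPa = 8000 Pa, q̄ = 0.0021 kg/kg → 0.0021 × 8000 / 9.8 = 1.71 mm
Layer 46–20 kPa: Δp = 260 hPa = 26000 Pa, q̄ = 0.00066 kg/kg → 0.00066 × 26000 / 9.8 = 1.75 mm
PW = 16.13 + 4.22 + 4.16 + 1.71 + 1.75 = 27.97 ≈ 28.0 mm.

PW ≈ 28.0 mm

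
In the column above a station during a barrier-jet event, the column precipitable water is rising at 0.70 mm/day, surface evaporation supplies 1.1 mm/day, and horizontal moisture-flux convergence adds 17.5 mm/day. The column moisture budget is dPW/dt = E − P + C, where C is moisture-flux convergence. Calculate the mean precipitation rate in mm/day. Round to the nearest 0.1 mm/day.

dPW/dt = +0.70 mm/day.
P = E + C − dPW/dt = 1.1 + (17.5) − (+0.70) = 17.9 mm/day.

P ≈ 17.9 mm/day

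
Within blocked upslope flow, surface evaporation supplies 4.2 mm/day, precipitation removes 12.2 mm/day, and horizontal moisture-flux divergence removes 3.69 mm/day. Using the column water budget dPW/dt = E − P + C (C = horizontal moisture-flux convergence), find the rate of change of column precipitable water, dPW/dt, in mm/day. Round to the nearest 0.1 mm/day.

dPW/dt = E − P + C = 4.2 − 12.2 + (-3.69) = -11.7 mm/day.

dPW/dt ≈ -11.7 mm/day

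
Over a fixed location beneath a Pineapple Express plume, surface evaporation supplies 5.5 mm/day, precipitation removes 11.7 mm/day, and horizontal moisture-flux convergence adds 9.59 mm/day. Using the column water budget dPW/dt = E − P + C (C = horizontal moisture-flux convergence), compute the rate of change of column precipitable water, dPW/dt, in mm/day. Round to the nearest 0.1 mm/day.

dPW/dt = E − P + C = 5.5 − 11.7 + (9.59) = 3.4 mm/day.

dPW/dt ≈ 3.4 mm/day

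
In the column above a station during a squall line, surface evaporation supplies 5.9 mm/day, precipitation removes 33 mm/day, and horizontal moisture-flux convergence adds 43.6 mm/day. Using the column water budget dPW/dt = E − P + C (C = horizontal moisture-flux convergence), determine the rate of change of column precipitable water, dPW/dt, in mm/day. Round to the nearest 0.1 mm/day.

dPW/dt = E − P + C = 5.9 − 33 + (43.6) = 16.5 mm/day.

dPW/dt ≈ 16.5 mm/day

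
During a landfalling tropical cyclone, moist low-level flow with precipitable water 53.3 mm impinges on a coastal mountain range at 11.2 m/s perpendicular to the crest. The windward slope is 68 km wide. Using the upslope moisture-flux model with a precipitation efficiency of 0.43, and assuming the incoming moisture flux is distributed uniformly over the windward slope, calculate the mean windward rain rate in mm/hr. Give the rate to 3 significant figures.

R ≈ 13.6 mm/hr

Incoming column moisture flux per unit ridge length: F = V × PW = 11.2 × 53.3 = 596.96 mm·m/s.
Spread over the 68 km slope with efficiency ε = 0.43: R = ε·F/W = 0.43 × 596.96 / 68000 m = 3.775e-03 mm/s.
R = 3.775e-03 × 3600 = 13.6 mm/hr.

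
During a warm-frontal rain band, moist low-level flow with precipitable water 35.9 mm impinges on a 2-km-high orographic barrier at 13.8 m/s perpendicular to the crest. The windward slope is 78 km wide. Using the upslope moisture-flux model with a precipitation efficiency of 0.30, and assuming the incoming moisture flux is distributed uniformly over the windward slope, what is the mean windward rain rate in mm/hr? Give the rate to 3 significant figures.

R ≈ 6.86 mm/hr

Incoming column moisture flux per unit ridge length: F = V × PW = 13.8 × 35.9 = 495.42 mm·m/s.
Spread over the 78 km slope with efficiency ε = 0.30: R = ε·F/W = 0.30 × 495.42 / 78000 m = 1.905e-03 mm/s.
R = 1.905e-03 × 3600 = 6.86 mm/hr.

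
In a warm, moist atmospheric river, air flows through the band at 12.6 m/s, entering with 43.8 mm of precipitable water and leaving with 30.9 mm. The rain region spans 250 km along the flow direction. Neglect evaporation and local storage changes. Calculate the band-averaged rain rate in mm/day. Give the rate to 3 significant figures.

R ≈ 56.2 mm/day

Column moisture flux per unit crosswind length is F = V × PW.
Inflow: F_in = 12.6 × 43.8 = 551.88 mm·m/s
Outflow: F_out = 12.6 × 30.9 = 389.34 mm·m/s
Steady-state rate R = (F_in − F_out)/L = (551.88 − 389.34) / 250000 m = 6.502e-04 mm/s.
R = 6.502e-04 × 3600 × 24 = 56.2 mm/day.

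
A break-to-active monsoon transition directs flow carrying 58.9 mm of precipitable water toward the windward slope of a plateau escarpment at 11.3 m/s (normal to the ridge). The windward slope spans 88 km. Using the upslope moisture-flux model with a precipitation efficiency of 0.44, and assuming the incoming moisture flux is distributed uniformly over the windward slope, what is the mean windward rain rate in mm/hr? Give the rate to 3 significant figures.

Incoming column moisture flux per unit ridge length: F = V × PW = 11.3 × 58.9 = 665.57 mm·m/s.
Spread over the 88 km slope with efficiency ε = 0.44: R = ε·F/W = 0.44 × 665.57 / 88000 m = 3.328e-03 mm/s.
R = 3.328e-03 × 3600 = 12.0 mm/hr.

R ≈ 12.0 mm/hr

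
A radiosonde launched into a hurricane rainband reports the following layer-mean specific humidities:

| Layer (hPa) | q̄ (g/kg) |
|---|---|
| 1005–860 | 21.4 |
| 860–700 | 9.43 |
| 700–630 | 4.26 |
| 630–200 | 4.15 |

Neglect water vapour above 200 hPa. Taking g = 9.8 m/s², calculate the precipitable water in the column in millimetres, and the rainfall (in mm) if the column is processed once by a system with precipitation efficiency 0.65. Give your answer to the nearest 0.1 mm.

Precipitable water is the column-integrated vapour mass per unit area: PW = (1/g) Σ q̄ Δp, with q in kg/kg and Δp in Pa (1 kg/m² of water = 1 mm).
Layer 1005–860 hPa: Δp = 145 hPa = 14500 Pa, q̄ = 0.0214 kg/kg → 0.0214 × 14500 / 9.8 = 31.66 mm
Layer 860–700 hPa: Δp = 160 hPa = 16000 Pa, q̄ = 0.00943 kg/kg → 0.00943 × 16000 / 9.8 = 15.40 mm
Layer 700–630 hPa: Δp = 70 hPa = 7000 Pa, q̄ = 0.00426 kg/kg → 0.00426 × 7000 / 9.8 = 3.04 mm
Layer 630–200 hPa: Δp = 430 hPa = 43000 Pa, q̄ = 0.00415 kg/kg → 0.00415 × 43000 / 9.8 = 18.21 mm
PW = 31.66 + 15.40 + 3.04 + 18.21 = 68.31 ≈ 68.3 mm.
Rainfall = ε × PW = 0.65 × 68.3 = 44.4 mm.

PW ≈ 68.3 mm; rainfall ≈ 44.4 mm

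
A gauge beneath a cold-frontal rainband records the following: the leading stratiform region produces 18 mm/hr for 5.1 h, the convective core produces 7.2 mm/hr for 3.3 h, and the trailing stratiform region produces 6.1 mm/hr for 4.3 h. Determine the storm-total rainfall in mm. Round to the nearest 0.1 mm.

Total = Σ Rᵢ Δtᵢ = 18 × 5.1 + 7.2 × 3.3 + 6.1 × 4.3
      = 91.8 + 23.76 + 26.23 = 141.8 mm.

total ≈ 141.8 mm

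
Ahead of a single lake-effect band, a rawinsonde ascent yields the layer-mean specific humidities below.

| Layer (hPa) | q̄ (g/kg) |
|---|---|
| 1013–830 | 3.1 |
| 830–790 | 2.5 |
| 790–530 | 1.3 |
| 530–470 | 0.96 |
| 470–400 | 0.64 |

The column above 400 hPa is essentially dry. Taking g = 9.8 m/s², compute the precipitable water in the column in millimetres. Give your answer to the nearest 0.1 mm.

Precipitable water is the column-integrated vapour mass per unit area: PW = (1/g) Σ q̄ Δp, with q in kg/kg and Δp in Pa (1 kg/m² of water = 1 mm).
Layer 1013–830 hPa: Δp = 183 hPa = 18300 Pa, q̄ = 0.0031 kg/kg → 0.0031 × 18300 / 9.8 = 5.79 mm
Layer 830–790 hPa: Δp = 40 hPa = 4000 Pa, q̄ = 0.0025 kg/kg → 0.0025 × 4000 / 9.8 = 1.02 mm
Layer 790–530 hPa: Δp = 260 hPa = 26000 Pa, q̄ = 0.0013 kg/kg → 0.0013 × 26000 / 9.8 = 3.45 mm
Layer 530–470 hPa: Δp = 60 hPa = 6000 Pa, q̄ = 0.00096 kg/kg → 0.00096 × 6000 / 9.8 = 0.59 mm
Layer 470–400 hPa: Δp = 70 hPa = 7000 Pa, q̄ = 0.00064 kg/kg → 0.00064 × 7000 / 9.8 = 0.46 mm
PW = 5.79 + 1.02 + 3.45 + 0.59 + 0.46 = 11.31 ≈ 11.3 mm.

PW ≈ 11.3 mm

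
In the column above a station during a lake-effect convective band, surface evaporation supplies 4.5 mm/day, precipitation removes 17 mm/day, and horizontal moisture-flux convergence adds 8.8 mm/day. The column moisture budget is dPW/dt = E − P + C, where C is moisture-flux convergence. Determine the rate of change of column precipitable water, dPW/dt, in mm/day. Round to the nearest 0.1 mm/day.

dPW/dt ≈ -3.7 mm/day

dPW/dt = E − P + C = 4.5 − 17 + (8.8) = -3.7 mm/day.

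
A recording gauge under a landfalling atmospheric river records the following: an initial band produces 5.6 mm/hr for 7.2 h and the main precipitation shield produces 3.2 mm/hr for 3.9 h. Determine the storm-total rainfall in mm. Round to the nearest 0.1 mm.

total ≈ 52.8 mm

Total = Σ Rᵢ Δtᵢ = 5.6 × 7.2 + 3.2 × 3.9
      = 40.32 + 12.48 = 52.8 mm.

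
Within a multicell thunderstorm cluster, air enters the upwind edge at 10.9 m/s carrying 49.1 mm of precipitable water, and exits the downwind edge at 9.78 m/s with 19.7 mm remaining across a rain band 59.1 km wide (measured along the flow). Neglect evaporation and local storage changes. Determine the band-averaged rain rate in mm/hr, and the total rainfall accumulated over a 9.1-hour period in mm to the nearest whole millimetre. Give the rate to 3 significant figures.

R ≈ 20.9 mm/hr; total ≈ 190 mm

Column moisture flux per unit crosswind length is F = V × PW.
Inflow: F_in = 10.9 × 49.1 = 535.19 mm·m/s
Outflow: F_out = 9.78 × 19.7 = 192.666 mm·m/s
Steady-state rate R = (F_in − F_out)/L = (535.19 − 192.666) / 59100 m = 5.796e-03 mm/s.
R = 5.796e-03 × 3600 = 20.9 mm/hr.
Over 9.1 h: total = 20.9 × 9.1 = 190.19 ≈ 190 mm.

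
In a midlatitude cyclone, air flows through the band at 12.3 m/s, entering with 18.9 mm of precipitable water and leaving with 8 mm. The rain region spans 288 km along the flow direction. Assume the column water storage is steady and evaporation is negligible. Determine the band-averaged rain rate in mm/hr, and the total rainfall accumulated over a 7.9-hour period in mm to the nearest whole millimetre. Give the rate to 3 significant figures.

R ≈ 1.68 mm/hr; total ≈ 13 mm

Column moisture flux per unit crosswind length is F = V × PW.
Inflow: F_in = 12.3 × 18.9 = 232.47 mm·m/s
Outflow: F_out = 12.3 × 8 = 98.4 mm·m/s
Steady-state rate R = (F_in − F_out)/L = (232.47 − 98.4) / 288000 m = 4.655e-04 mm/s.
R = 4.655e-04 × 3600 = 1.68 mm/hr.
Over 7.9 h: total = 1.68 × 7.9 = 13.272 ≈ 13 mm.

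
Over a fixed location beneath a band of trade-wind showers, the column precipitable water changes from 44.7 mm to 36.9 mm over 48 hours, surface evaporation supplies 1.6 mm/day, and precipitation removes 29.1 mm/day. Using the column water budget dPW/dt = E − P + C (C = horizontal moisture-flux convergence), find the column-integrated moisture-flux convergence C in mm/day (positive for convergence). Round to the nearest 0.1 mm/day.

C ≈ 23.6 mm/day

dPW/dt = (36.9 − 44.7) mm / (48/24 day) = -3.900 mm/day.
C = dPW/dt − E + P = (-3.900) − 1.6 + 29.1 = 23.6 mm/day.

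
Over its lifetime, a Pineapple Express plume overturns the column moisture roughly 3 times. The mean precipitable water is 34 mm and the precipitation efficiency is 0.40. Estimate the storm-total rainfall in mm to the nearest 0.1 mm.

rainfall ≈ 40.8 mm

Each cycle deposits ε × PW = 0.40 × 34 = 13.6 mm.
Over 3 cycles: 3 × 13.6 = 40.8 mm.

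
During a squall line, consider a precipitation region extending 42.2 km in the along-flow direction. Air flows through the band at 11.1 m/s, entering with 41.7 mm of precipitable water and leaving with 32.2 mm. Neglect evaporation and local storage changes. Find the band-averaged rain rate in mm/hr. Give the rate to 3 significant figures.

R ≈ 9.00 mm/hr

Column moisture flux per unit crosswind length is F = V × PW.
Inflow: F_in = 11.1 × 41.7 = 462.87 mm·m/s
Outflow: F_out = 11.1 × 32.2 = 357.42 mm·m/s
Steady-state rate R = (F_in − F_out)/L = (462.87 − 357.42) / 42200 m = 2.499e-03 mm/s.
R = 2.499e-03 × 3600 = 9.00 mm/hr.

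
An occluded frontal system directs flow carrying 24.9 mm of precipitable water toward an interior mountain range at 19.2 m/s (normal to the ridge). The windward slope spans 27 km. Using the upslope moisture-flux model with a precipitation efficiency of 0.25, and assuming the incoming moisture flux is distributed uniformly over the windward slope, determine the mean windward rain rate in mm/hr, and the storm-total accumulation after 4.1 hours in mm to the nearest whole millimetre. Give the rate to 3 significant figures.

Incoming column moisture flux per unit ridge length: F = V × PW = 19.2 × 24.9 = 478.08 mm·m/s.
Spread over the 27 km slope with efficiency ε = 0.25: R = ε·F/W = 0.25 × 478.08 / 27000 m = 4.427e-03 mm/s.
R = 4.427e-03 × 3600 = 15.9 mm/hr.
Over 4.1 h: total = 15.9 × 4.1 = 65.19 ≈ 65 mm.

R ≈ 15.9 mm/hr; total ≈ 65 mm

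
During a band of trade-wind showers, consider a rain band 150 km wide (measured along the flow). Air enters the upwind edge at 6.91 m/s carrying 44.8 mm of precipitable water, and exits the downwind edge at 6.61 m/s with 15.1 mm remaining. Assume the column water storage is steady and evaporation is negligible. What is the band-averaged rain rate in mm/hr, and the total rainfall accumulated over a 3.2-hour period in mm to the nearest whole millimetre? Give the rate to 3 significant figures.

Column moisture flux per unit crosswind length is F = V × PW.
Inflow: F_in = 6.91 × 44.8 = 309.568 mm·m/s
Outflow: F_out = 6.61 × 15.1 = 99.811 mm·m/s
Steady-state rate R = (F_in − F_out)/L = (309.568 − 99.811) / 150000 m = 1.398e-03 mm/s.
R = 1.398e-03 × 3600 = 5.03 mm/hr.
Over 3.2 h: total = 5.03 × 3.2 = 16.096 ≈ 16 mm.

R ≈ 5.03 mm/hr; total ≈ 16 mm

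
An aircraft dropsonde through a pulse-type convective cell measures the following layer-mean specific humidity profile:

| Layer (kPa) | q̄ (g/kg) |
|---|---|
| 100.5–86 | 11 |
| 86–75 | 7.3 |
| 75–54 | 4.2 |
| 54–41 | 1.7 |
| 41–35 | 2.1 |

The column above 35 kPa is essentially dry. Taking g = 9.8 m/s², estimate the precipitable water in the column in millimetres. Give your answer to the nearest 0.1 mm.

Precipitable water is the column-integrated vapour mass per unit area: PW = (1/g) Σ q̄ Δp, with q in kg/kg and Δp in Pa (1 kg/m² of water = 1 mm).
Layer 100.5–86 kPa: Δp = 145 hPa = 14500 Pa, q̄ = 0.011 kg/kg → 0.011 × 14500 / 9.8 = 16.28 mm
Layer 86–75 kPa: Δp = 110 hPa = 11000 Pa, q̄ = 0.0073 kg/kg → 0.0073 × 11000 / 9.8 = 8.19 mm
Layer 75–54 kPa: Δp = 210 hPa = 21000 Pa, q̄ = 0.0042 kg/kg → 0.0042 × 21000 / 9.8 = 9.00 mm
Layer 54–41 kPa: Δp = 130 hPa = 13000 Pa, q̄ = 0.0017 kg/kg → 0.0017 × 13000 / 9.8 = 2.26 mm
Layer 41–35 kPa: Δp = 60 hPa = 6000 Pa, q̄ = 0.0021 kg/kg → 0.0021 × 6000 / 9.8 = 1.29 mm
PW = 16.28 + 8.19 + 9.00 + 2.26 + 1.29 = 37.02 ≈ 37.0 mm.

PW ≈ 37.0 mm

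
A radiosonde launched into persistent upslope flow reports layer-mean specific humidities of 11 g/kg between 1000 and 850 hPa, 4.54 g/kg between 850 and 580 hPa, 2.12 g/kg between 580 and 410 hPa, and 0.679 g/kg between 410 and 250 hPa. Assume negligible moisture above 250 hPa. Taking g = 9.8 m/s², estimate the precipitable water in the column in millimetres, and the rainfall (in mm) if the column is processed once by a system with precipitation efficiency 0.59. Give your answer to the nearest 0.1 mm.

PW ≈ 34.1 mm; rainfall ≈ 20.1 mm

Precipitable water is the column-integrated vapour mass per unit area: PW = (1/g) Σ q̄ Δp, with q in kg/kg and Δp in Pa (1 kg/m² of water = 1 mm).
Layer 1000–850 hPa: Δp = 150 hPa = 15000 Pa, q̄ = 0.011 kg/kg → 0.011 × 15000 / 9.8 = 16.84 mm
Layer 850–580 hPa: Δp = 270 hPa = 27000 Pa, q̄ = 0.00454 kg/kg → 0.00454 × 27000 / 9.8 = 12.51 mm
Layer 580–410 hPa: Δp = 170 hPa = 17000 Pa, q̄ = 0.00212 kg/kg → 0.00212 × 17000 / 9.8 = 3.68 mm
Layer 410–250 hPa: Δp = 160 hPa = 16000 Pa, q̄ = 0.000679 kg/kg → 0.000679 × 16000 / 9.8 = 1.11 mm
PW = 16.84 + 12.51 + 3.68 + 1.11 = 34.14 ≈ 34.1 mm.
Rainfall = ε × PW = 0.59 × 34.1 = 20.1 mm.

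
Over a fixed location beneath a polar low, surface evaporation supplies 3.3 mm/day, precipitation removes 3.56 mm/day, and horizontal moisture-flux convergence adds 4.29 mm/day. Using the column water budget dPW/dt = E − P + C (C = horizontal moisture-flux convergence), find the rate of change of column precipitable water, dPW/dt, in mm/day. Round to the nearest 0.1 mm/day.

dPW/dt = E − P + C = 3.3 − 3.56 + (4.29) = 4.0 mm/day.

dPW/dt ≈ 4.0 mm/day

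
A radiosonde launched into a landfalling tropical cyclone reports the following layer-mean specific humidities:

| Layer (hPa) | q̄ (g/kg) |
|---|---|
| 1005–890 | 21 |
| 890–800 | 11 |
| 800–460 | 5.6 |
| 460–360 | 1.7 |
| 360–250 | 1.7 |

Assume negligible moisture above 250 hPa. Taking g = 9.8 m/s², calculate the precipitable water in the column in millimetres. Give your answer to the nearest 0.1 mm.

PW ≈ 57.8 mm

Precipitable water is the column-integrated vapour mass per unit area: PW = (1/g) Σ q̄ Δp, with q in kg/kg and Δp in Pa (1 kg/m² of water = 1 mm).
Layer 1005–890 hPa: Δp = 115 hPa = 11500 Pa, q̄ = 0.021 kg/kg → 0.021 × 11500 / 9.8 = 24.64 mm
Layer 890–800 hPa: Δp = 90 hPa = 9000 Pa, q̄ = 0.011 kg/kg → 0.011 × 9000 / 9.8 = 10.10 mm
Layer 800–460 hPa: Δp = 340 hPa = 34000 Pa, q̄ = 0.0056 kg/kg → 0.0056 × 34000 / 9.8 = 19.43 mm
Layer 460–360 hPa: Δp = 100 hPa = 10000 Pa, q̄ = 0.0017 kg/kg → 0.0017 × 10000 / 9.8 = 1.73 mm
Layer 360–250 hPa: Δp = 110 hPa = 11000 Pa, q̄ = 0.0017 kg/kg → 0.0017 × 11000 / 9.8 = 1.91 mm
PW = 24.64 + 10.10 + 19.43 + 1.73 + 1.91 = 57.81 ≈ 57.8 mm.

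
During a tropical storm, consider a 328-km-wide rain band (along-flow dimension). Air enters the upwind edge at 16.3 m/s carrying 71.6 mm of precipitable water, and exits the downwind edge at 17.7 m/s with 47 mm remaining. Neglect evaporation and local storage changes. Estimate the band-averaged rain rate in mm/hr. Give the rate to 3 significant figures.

Column moisture flux per unit crosswind length is F = V × PW.
Inflow: F_in = 16.3 × 71.6 = 1167.08 mm·m/s
Outflow: F_out = 17.7 × 47 = 831.9 mm·m/s
Steady-state rate R = (F_in − F_out)/L = (1167.08 − 831.9) / 328000 m = 1.022e-03 mm/s.
R = 1.022e-03 × 3600 = 3.68 mm/hr.

R ≈ 3.68 mm/hr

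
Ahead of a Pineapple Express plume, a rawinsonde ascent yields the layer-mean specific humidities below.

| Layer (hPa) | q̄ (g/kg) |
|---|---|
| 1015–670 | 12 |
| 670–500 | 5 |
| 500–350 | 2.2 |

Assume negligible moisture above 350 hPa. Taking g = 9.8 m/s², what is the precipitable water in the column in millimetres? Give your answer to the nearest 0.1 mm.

Precipitable water is the column-integrated vapour mass per unit area: PW = (1/g) Σ q̄ Δp, with q in kg/kg and Δp in Pa (1 kg/m² of water = 1 mm).
Layer 1015–670 hPa: Δp = 345 hPa = 34500 Pa, q̄ = 0.012 kg/kg → 0.012 × 34500 / 9.8 = 42.24 mm
Layer 670–500 hPa: Δp = 170 hPa = 17000 Pa, q̄ = 0.005 kg/kg → 0.005 × 17000 / 9.8 = 8.67 mm
Layer 500–350 hPa: Δp = 150 hPa = 15000 Pa, q̄ = 0.0022 kg/kg → 0.0022 × 15000 / 9.8 = 3.37 mm
PW = 42.24 + 8.67 + 3.37 = 54.28 ≈ 54.3 mm.

PW ≈ 54.3 mm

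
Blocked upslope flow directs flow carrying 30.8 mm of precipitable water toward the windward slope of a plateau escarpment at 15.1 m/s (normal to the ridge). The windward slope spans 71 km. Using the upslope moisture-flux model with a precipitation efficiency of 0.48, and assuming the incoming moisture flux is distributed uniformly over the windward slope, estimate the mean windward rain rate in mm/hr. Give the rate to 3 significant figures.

R ≈ 11.3 mm/hr

Incoming column moisture flux per unit ridge length: F = V × PW = 15.1 × 30.8 = 465.08 mm·m/s.
Spread over the 71 km slope with efficiency ε = 0.48: R = ε·F/W = 0.48 × 465.08 / 71000 m = 3.144e-03 mm/s.
R = 3.144e-03 × 3600 = 11.3 mm/hr.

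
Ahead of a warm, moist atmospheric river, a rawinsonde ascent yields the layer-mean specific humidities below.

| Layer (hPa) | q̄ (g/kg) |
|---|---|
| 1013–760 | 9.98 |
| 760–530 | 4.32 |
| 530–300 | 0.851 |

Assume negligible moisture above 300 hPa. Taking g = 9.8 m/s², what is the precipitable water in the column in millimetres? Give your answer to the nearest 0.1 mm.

PW ≈ 37.9 mm

Precipitable water is the column-integrated vapour mass per unit area: PW = (1/g) Σ q̄ Δp, with q in kg/kg and Δp in Pa (1 kg/m² of water = 1 mm).
Layer 1013–760 hPa: Δp = 253 hPa = 25300 Pa, q̄ = 0.00998 kg/kg → 0.00998 × 25300 / 9.8 = 25.76 mm
Layer 760–530 hPa: Δp = 230 hPa = 23000 Pa, q̄ = 0.00432 kg/kg → 0.00432 × 23000 / 9.8 = 10.14 mm
Layer 530–300 hPa: Δp = 230 hPa = 23000 Pa, q̄ = 0.000851 kg/kg → 0.000851 × 23000 / 9.8 = 2.00 mm
PW = 25.76 + 10.14 + 2.00 = 37.90 ≈ 37.9 mm.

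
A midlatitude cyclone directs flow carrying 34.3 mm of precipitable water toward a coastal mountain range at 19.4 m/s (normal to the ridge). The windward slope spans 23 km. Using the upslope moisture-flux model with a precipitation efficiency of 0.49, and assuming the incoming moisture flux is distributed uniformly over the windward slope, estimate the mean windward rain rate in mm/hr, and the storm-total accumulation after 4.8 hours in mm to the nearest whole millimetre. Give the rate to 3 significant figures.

Incoming column moisture flux per unit ridge length: F = V × PW = 19.4 × 34.3 = 665.42 mm·m/s.
Spread over the 23 km slope with efficiency ε = 0.49: R = ε·F/W = 0.49 × 665.42 / 23000 m = 1.418e-02 mm/s.
R = 1.418e-02 × 3600 = 51.0 mm/hr.
Over 4.8 h: total = 51.0 × 4.8 = 244.8 ≈ 245 mm.

R ≈ 51.0 mm/hr; total ≈ 245 mm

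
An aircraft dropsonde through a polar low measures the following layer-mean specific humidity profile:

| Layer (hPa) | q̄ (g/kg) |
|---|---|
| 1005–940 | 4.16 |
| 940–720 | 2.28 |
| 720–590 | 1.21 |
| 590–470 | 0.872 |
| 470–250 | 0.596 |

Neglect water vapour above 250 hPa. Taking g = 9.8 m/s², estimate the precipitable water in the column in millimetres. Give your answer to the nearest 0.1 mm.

Precipitable water is the column-integrated vapour mass per unit area: PW = (1/g) Σ q̄ Δp, with q in kg/kg and Δp in Pa (1 kg/m² of water = 1 mm).
Layer 1005–940 hPa: Δp = 65 hPa = 6500 Pa, q̄ = 0.00416 kg/kg → 0.00416 × 6500 / 9.8 = 2.76 mm
Layer 940–720 hPa: Δp = 220 hPa = 22000 Pa, q̄ = 0.00228 kg/kg → 0.00228 × 22000 / 9.8 = 5.12 mm
Layer 720–590 hPa: Δp = 130 hPa = 13000 Pa, q̄ = 0.00121 kg/kg → 0.00121 × 13000 / 9.8 = 1.61 mm
Layer 590–470 hPa: Δp = 120 hPa = 12000 Pa, q̄ = 0.000872 kg/kg → 0.000872 × 12000 / 9.8 = 1.07 mm
Layer 470–250 hPa: Δp = 220 hPa = 22000 Pa, q̄ = 0.000596 kg/kg → 0.000596 × 22000 / 9.8 = 1.34 mm
PW = 2.76 + 5.12 + 1.61 + 1.07 + 1.34 = 11.90 ≈ 11.9 mm.

PW ≈ 11.9 mm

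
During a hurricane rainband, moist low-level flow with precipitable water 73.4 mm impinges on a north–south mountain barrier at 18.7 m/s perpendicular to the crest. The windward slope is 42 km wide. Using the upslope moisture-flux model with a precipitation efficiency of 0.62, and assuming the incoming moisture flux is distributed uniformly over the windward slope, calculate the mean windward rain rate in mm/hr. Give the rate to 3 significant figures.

Incoming column moisture flux per unit ridge length: F = V × PW = 18.7 × 73.4 = 1372.58 mm·m/s.
Spread over the 42 km slope with efficiency ε = 0.62: R = ε·F/W = 0.62 × 1372.58 / 42000 m = 2.026e-02 mm/s.
R = 2.026e-02 × 3600 = 72.9 mm/hr.

R ≈ 72.9 mm/hr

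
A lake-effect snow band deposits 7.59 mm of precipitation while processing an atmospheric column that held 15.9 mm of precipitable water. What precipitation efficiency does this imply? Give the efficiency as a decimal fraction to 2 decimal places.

ε = precipitation / PW = 7.59 / 15.9 = 0.48.

ε ≈ 0.48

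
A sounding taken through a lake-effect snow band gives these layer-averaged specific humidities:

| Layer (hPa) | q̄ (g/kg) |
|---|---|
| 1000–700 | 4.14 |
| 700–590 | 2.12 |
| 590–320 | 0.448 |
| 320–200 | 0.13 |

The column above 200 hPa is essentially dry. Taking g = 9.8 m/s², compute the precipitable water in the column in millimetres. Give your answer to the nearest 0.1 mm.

PW ≈ 16.4 mm

Precipitable water is the column-integrated vapour mass per unit area: PW = (1/g) Σ q̄ Δp, with q in kg/kg and Δp in Pa (1 kg/m² of water = 1 mm).
Layer 1000–700 hPa: Δp = 300 hPa = 30000 Pa, q̄ = 0.00414 kg/kg → 0.00414 × 30000 / 9.8 = 12.67 mm
Layer 700–590 hPa: Δp = 110 hPa = 11000 Pa, q̄ = 0.00212 kg/kg → 0.00212 × 11000 / 9.8 = 2.38 mm
Layer 590–320 hPa: Δp = 270 hPa = 27000 Pa, q̄ = 0.000448 kg/kg → 0.000448 × 27000 / 9.8 = 1.23 mm
Layer 320–200 hPa: Δp = 120 hPa = 12000 Pa, q̄ = 0.00013 kg/kg → 0.00013 × 12000 / 9.8 = 0.16 mm
PW = 12.67 + 2.38 + 1.23 + 0.16 = 16.44 ≈ 16.4 mm.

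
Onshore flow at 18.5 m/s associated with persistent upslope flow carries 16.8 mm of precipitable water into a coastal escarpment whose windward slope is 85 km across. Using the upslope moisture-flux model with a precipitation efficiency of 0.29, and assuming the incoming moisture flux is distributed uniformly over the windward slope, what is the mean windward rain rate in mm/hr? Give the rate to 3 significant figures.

Incoming column moisture flux per unit ridge length: F = V × PW = 18.5 × 16.8 = 310.8 mm·m/s.
Spread over the 85 km slope with efficiency ε = 0.29: R = ε·F/W = 0.29 × 310.8 / 85000 m = 1.060e-03 mm/s.
R = 1.060e-03 × 3600 = 3.82 mm/hr.

R ≈ 3.82 mm/hr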